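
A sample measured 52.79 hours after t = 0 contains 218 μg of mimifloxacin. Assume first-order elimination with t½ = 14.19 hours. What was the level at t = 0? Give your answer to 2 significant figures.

2900 μg

Number of half-lives elapsed: n = 52.79/14.19 ≈ 3.7202.
A₀ = A × 2^n = 218 × 2^3.7202 = 218 × 13.18 ≈ 2873.1 μg.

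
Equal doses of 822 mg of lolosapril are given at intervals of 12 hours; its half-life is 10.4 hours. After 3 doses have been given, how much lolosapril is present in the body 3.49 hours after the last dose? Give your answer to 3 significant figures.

The 3 doses were given 27.49, 15.49, 3.49 hours ago.
Total = 822·(1/2)^(27.49/10.4) + 822·(1/2)^(15.49/10.4) + 822·(1/2)^(3.49/10.4)
      = 131.57 + 292.76 + 651.41 ≈ 1075.7 mg.

1080 mg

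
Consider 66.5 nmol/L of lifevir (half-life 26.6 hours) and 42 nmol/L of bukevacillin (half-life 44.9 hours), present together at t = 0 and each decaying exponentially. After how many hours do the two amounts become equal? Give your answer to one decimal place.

Set 66.5·(1/2)^(t/26.6) = 42·(1/2)^(t/44.9).
Taking log₂: log₂(66.5/42) = t·(1/26.6 − 1/44.9).
log₂(1.5833) = 0.66297; 1/26.6 − 1/44.9 = 0.015322.
t = 0.66297 / 0.015322 ≈ 43.268 hours.

43.3 hours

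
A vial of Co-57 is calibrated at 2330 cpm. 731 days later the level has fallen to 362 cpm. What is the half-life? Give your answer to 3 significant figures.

A/A₀ = 362/2330 ≈ 0.15536.
n = log₂(6.4365) ≈ 2.6863 half-lives elapsed in 731 days.
t½ = 731/2.6863 ≈ 272.12 days.

272 days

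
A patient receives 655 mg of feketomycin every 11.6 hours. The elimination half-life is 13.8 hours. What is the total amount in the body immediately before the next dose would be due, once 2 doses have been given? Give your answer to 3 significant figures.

570 mg

The 2 doses were given 23.2, 11.6 hours ago.
Total = 655·(1/2)^(23.2/13.8) + 655·(1/2)^(11.6/13.8)
      = 204.25 + 365.76 ≈ 570.01 mg.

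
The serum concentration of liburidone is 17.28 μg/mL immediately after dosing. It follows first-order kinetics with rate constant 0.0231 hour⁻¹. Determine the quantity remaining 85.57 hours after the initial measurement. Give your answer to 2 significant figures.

2.4 μg/mL

t½ = ln 2 / λ = 0.69315 / 0.0231 ≈ 30.006 hours.
Number of half-lives: n = 85.57/30.006 ≈ 2.8517.
Remaining = 17.28 × (1/2)^2.8517 = 17.28 × 0.13853 ≈ 2.3938 μg/mL.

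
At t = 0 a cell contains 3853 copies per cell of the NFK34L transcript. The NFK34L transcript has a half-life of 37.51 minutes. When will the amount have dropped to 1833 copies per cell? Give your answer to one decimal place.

Fraction remaining = 1833/3853 ≈ 0.47573.
n = log₂(3853/1833) = ln(2.102)/ln 2 ≈ 1.0718 half-lives.
t = n × t½ = 1.0718 × 37.51 ≈ 40.202 minutes.

40.2 minutes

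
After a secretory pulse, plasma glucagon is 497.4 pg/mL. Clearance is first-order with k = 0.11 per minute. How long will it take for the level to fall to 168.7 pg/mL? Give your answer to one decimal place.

t½ = ln 2 / k = 0.69315 / 0.11 ≈ 6.3013 minutes.
Fraction remaining = 168.7/497.4 ≈ 0.33916.
n = log₂(497.4/168.7) = ln(2.9484)/ln 2 ≈ 1.5599 half-lives.
t = n × t½ = 1.5599 × 6.3013 ≈ 9.8298 minutes.

9.8 minutes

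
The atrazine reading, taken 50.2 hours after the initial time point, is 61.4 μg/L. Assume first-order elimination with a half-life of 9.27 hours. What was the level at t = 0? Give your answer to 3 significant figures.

2620 μg/L

Number of half-lives elapsed: n = 50.2/9.27 ≈ 5.4153.
A₀ = A × 2^n = 61.4 × 2^5.4153 = 61.4 × 42.675 ≈ 2620.2 μg/L.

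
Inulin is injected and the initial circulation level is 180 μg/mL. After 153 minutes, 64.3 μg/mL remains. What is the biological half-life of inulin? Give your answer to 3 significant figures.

A/A₀ = 64.3/180 ≈ 0.35722.
n = log₂(2.7994) ≈ 1.4851 half-lives elapsed in 153 minutes.
t½ = 153/1.4851 ≈ 103.02 minutes.

103 minutes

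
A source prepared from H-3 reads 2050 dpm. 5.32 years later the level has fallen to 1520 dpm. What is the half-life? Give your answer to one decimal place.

12.3 years

A/A₀ = 1520/2050 ≈ 0.74146.
n = log₂(1.3487) ≈ 0.43155 half-lives elapsed in 5.32 years.
t½ = 5.32/0.43155 ≈ 12.328 years.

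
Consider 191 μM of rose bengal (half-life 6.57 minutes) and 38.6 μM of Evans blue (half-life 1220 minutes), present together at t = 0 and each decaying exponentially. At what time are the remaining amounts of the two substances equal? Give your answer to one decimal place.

Set 191·(1/2)^(t/6.57) = 38.6·(1/2)^(t/1220).
Taking log₂: log₂(191/38.6) = t·(1/6.57 − 1/1220).
log₂(4.9482) = 2.3069; 1/6.57 − 1/1220 = 0.15139.
t = 2.3069 / 0.15139 ≈ 15.238 minutes.

15.2 minutes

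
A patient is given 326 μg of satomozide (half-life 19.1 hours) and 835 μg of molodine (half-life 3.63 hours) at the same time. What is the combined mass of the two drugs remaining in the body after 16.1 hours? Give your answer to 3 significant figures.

220 μg

satomozide: 326 × (1/2)^(16.1/19.1) = 326 × (1/2)^0.84293 ≈ 181.75 μg.
molodine: 835 × (1/2)^(16.1/3.63) = 835 × (1/2)^4.4353 ≈ 38.596 μg.
Total = 181.75 + 38.596 ≈ 220.34 μg.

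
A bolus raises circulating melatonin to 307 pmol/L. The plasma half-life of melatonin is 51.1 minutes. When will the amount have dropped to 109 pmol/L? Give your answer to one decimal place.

Fraction remaining = 109/307 ≈ 0.35505.
n = log₂(307/109) = ln(2.8165)/ln 2 ≈ 1.4939 half-lives.
t = n × t½ = 1.4939 × 51.1 ≈ 76.339 minutes.

76.3 minutes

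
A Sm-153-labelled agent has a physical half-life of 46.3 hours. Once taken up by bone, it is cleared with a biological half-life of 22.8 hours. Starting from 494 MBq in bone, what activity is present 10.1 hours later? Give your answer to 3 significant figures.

1/t_eff = 1/t_phys + 1/t_biol = 1/46.3 + 1/22.8 = 0.065458 per hour.
t_eff = 46.3 × 22.8 / (46.3 + 22.8) ≈ 15.277 hours.
Remaining = 494 × (1/2)^(10.1/15.277) = 494 × (1/2)^0.66113 ≈ 312.4 MBq.

312 MBq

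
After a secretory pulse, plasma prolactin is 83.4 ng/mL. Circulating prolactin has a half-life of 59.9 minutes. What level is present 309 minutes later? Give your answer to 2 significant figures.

2.3 ng/mL

Number of half-lives: n = 309/59.9 ≈ 5.1586.
Remaining = 83.4 × (1/2)^5.1586 = 83.4 × 0.027997 ≈ 2.3349 ng/mL.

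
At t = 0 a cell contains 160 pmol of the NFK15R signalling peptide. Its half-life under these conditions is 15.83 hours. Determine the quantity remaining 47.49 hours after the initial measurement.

20 pmol

Elapsed time is 3 half-lives (47.49/15.83).
Each half-life halves the amount: 160 × (1/2)^3 = 160/8 = 20 pmol.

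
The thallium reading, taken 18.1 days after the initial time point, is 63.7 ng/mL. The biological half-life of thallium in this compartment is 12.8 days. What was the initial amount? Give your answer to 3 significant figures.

Number of half-lives elapsed: n = 18.1/12.8 ≈ 1.4141.
A₀ = A × 2^n = 63.7 × 2^1.4141 = 63.7 × 2.6649 ≈ 169.75 ng/mL.

170 ng/mL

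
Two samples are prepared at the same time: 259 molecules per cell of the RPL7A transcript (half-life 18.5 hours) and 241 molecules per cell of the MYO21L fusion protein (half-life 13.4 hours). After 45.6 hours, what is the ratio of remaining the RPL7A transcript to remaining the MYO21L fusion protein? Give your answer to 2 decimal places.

2.06

RPL7A transcript: 259 × (1/2)^(45.6/18.5) = 259 × (1/2)^2.4649 ≈ 46.914 molecules per cell.
MYO21L fusion protein: 241 × (1/2)^(45.6/13.4) = 241 × (1/2)^3.403 ≈ 22.783 molecules per cell.
Ratio ≈ 46.914 / 22.783 ≈ 2.0591.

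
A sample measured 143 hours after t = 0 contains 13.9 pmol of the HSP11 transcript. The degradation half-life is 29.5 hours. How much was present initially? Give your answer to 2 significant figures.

Number of half-lives elapsed: n = 143/29.5 ≈ 4.8475.
A₀ = A × 2^n = 13.9 × 2^4.8475 = 13.9 × 28.789 ≈ 400.17 pmol.

400 pmol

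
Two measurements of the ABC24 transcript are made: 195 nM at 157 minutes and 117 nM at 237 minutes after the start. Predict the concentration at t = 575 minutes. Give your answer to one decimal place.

13.5 nM

Over Δt = 237 − 157 = 80 minutes, the level fell by a factor of 195/117 ≈ 1.6667.
n = log₂(1.6667) ≈ 0.73697 half-lives, so t½ = 80/0.73697 ≈ 108.55 minutes.
From t = 237 to t = 575: 117 × (1/2)^((575−237)/108.55) ≈ 13.517 nM.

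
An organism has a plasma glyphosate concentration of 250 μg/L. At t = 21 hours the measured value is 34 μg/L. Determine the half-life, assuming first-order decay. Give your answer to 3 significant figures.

7.30 hours

A/A₀ = 34/250 ≈ 0.136.
n = log₂(7.3529) ≈ 2.8783 half-lives elapsed in 21 hours.
t½ = 21/2.8783 ≈ 7.2959 hours.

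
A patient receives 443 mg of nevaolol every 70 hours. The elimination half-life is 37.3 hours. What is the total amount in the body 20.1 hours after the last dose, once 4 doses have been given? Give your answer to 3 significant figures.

The 4 doses were given 230.1, 160.1, 90.1, 20.1 hours ago.
Total = 443·(1/2)^(230.1/37.3) + 443·(1/2)^(160.1/37.3) + 443·(1/2)^(90.1/37.3) + 443·(1/2)^(20.1/37.3)
      = 6.1571 + 22.611 + 83.033 + 304.92 ≈ 416.72 mg.

417 mg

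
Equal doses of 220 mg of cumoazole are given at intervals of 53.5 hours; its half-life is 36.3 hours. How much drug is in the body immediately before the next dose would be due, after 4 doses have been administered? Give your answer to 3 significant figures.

122 mg

The 4 doses were given 214, 160.5, 107, 53.5 hours ago.
Total = 220·(1/2)^(214/36.3) + 220·(1/2)^(160.5/36.3) + 220·(1/2)^(107/36.3) + 220·(1/2)^(53.5/36.3)
      = 3.6962 + 10.266 + 28.516 + 79.206 ≈ 121.68 mg.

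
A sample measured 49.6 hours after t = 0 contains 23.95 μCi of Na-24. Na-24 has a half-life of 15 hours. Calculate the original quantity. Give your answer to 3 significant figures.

237 μCi

Number of half-lives elapsed: n = 49.6/15 ≈ 3.3067.
A₀ = A × 2^n = 23.95 × 2^3.3067 = 23.95 × 9.8948 ≈ 236.98 μCi.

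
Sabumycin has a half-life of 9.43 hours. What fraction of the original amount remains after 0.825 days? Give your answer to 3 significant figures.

0.233

0.825 days = 19.8 hours.
n = 19.8/9.43 ≈ 2.0997 half-lives.
Fraction remaining = (1/2)^2.0997 ≈ 0.23331.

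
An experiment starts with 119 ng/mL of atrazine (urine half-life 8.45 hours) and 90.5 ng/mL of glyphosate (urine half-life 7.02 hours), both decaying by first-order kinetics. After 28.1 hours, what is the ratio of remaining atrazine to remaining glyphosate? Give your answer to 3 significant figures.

atrazine: 119 × (1/2)^(28.1/8.45) = 119 × (1/2)^3.3254 ≈ 11.871 ng/mL.
glyphosate: 90.5 × (1/2)^(28.1/7.02) = 90.5 × (1/2)^4.0028 ≈ 5.6451 ng/mL.
Ratio ≈ 11.871 / 5.6451 ≈ 2.1029.

2.10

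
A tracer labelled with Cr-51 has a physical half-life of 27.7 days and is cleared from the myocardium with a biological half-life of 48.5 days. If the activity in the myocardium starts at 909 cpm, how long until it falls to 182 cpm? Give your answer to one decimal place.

40.9 days

1/t_eff = 1/t_phys + 1/t_biol = 1/27.7 + 1/48.5 = 0.05672 per day.
t_eff = 27.7 × 48.5 / (27.7 + 48.5) ≈ 17.631 days.
n = log₂(909/182) ≈ 2.3203; t = 2.3203 × 17.631 ≈ 40.909 days.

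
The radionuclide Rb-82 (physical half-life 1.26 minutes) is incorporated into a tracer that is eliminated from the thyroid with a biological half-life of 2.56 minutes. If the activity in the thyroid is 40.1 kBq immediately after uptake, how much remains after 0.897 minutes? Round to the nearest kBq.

1/t_eff = 1/t_phys + 1/t_biol = 1/1.26 + 1/2.56 = 1.1843 per minute.
t_eff = 1.26 × 2.56 / (1.26 + 2.56) ≈ 0.8444 minutes.
Remaining = 40.1 × (1/2)^(0.897/0.8444) = 40.1 × (1/2)^1.0623 ≈ 19.203 kBq.

19 kBq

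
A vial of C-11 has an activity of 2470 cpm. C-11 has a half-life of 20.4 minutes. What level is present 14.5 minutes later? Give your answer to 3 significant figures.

1510 cpm

Number of half-lives: n = 14.5/20.4 ≈ 0.71078.
Remaining = 2470 × (1/2)^0.71078 = 2470 × 0.61099 ≈ 1509.1 cpm.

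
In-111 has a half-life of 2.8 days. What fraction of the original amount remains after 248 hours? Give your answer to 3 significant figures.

248 hours = 10.3333 days.
n = 10.3333/2.8 ≈ 3.6905 half-lives.
Fraction remaining = (1/2)^3.6905 ≈ 0.077456.

0.0775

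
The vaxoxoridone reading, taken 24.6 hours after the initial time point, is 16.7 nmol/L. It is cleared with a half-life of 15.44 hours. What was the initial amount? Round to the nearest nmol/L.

Number of half-lives elapsed: n = 24.6/15.44 ≈ 1.5933.
A₀ = A × 2^n = 16.7 × 2^1.5933 = 16.7 × 3.0173 ≈ 50.389 nmol/L.

50 nmol/L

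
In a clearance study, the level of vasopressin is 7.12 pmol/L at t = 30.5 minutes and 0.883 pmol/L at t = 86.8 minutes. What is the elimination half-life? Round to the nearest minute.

Over Δt = 86.8 − 30.5 = 56.3 minutes, the level fell by a factor of 7.12/0.883 ≈ 8.0634.
n = log₂(8.0634) ≈ 3.0114 half-lives, so t½ = 56.3/3.0114 ≈ 18.696 minutes.

19 minutes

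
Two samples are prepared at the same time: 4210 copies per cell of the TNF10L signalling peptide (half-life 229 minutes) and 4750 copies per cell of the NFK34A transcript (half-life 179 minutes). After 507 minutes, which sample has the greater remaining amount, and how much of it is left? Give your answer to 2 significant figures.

TNF10L signalling peptide: 4210 × (1/2)^2.214 ≈ 907.42 copies per cell.
NFK34A transcript: 4750 × (1/2)^2.8324 ≈ 666.89 copies per cell.
TNF10L signalling peptide has more remaining, at ≈ 907.42 copies per cell.

TNF10L signalling peptide, 910 copies per cell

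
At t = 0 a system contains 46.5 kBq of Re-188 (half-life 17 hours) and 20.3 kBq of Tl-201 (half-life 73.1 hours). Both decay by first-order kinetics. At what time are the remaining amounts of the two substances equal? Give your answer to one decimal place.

Set 46.5·(1/2)^(t/17) = 20.3·(1/2)^(t/73.1).
Taking log₂: log₂(46.5/20.3) = t·(1/17 − 1/73.1).
log₂(2.2906) = 1.1958; 1/17 − 1/73.1 = 0.045144.
t = 1.1958 / 0.045144 ≈ 26.488 hours.

26.5 hours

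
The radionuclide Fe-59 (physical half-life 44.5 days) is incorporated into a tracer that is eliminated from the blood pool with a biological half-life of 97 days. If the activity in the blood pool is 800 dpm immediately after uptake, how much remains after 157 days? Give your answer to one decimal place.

1/t_eff = 1/t_phys + 1/t_biol = 1/44.5 + 1/97 = 0.032781 per day.
t_eff = 44.5 × 97 / (44.5 + 97) ≈ 30.505 days.
Remaining = 800 × (1/2)^(157/30.505) = 800 × (1/2)^5.1466 ≈ 22.584 dpm.

22.6 dpm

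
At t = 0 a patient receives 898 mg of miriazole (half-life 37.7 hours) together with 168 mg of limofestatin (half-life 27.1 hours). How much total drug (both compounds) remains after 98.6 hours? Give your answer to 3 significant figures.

160 mg

miriazole: 898 × (1/2)^(98.6/37.7) = 898 × (1/2)^2.6154 ≈ 146.54 mg.
limofestatin: 168 × (1/2)^(98.6/27.1) = 168 × (1/2)^3.6384 ≈ 13.491 mg.
Total = 146.54 + 13.491 ≈ 160.03 mg.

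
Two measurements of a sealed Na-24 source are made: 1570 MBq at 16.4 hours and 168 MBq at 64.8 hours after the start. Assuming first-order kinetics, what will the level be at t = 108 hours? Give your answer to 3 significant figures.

22.9 MBq

Over Δt = 64.8 − 16.4 = 48.4 hours, the level fell by a factor of 1570/168 ≈ 9.3452.
n = log₂(9.3452) ≈ 3.2242 half-lives, so t½ = 48.4/3.2242 ≈ 15.011 hours.
From t = 64.8 to t = 108: 168 × (1/2)^((108−64.8)/15.011) ≈ 22.856 MBq.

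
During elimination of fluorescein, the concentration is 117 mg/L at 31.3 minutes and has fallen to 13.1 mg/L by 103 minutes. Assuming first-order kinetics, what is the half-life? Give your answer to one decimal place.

22.7 minutes

Over Δt = 103 − 31.3 = 71.7 minutes, the level fell by a factor of 117/13.1 ≈ 8.9313.
n = log₂(8.9313) ≈ 3.1589 half-lives, so t½ = 71.7/3.1589 ≈ 22.698 minutes.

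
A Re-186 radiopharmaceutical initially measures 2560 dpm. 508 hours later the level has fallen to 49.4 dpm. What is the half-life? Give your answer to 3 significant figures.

A/A₀ = 49.4/2560 ≈ 0.019297.
n = log₂(51.822) ≈ 5.6955 half-lives elapsed in 508 hours.
t½ = 508/5.6955 ≈ 89.193 hours.

89.2 hours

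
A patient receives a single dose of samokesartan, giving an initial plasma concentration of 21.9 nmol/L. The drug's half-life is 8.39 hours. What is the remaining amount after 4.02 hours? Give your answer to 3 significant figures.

Number of half-lives: n = 4.02/8.39 ≈ 0.47914.
Remaining = 21.9 × (1/2)^0.47914 = 21.9 × 0.7174 ≈ 15.711 nmol/L.

15.7 nmol/L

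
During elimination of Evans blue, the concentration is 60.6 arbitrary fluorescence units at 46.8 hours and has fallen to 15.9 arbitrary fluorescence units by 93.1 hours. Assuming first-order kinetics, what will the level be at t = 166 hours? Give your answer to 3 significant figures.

1.93 arbitrary fluorescence units

Over Δt = 93.1 − 46.8 = 46.3 hours, the level fell by a factor of 60.6/15.9 ≈ 3.8113.
n = log₂(3.8113) ≈ 1.9303 half-lives, so t½ = 46.3/1.9303 ≈ 23.986 hours.
From t = 93.1 to t = 166: 15.9 × (1/2)^((166−93.1)/23.986) ≈ 1.9341 arbitrary fluorescence units.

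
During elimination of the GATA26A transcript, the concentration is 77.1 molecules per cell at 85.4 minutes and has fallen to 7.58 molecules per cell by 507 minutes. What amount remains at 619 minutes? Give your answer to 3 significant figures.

Over Δt = 507 − 85.4 = 421.6 minutes, the level fell by a factor of 77.1/7.58 ≈ 10.172.
n = log₂(10.172) ≈ 3.3465 half-lives, so t½ = 421.6/3.3465 ≈ 125.98 minutes.
From t = 507 to t = 619: 7.58 × (1/2)^((619−507)/125.98) ≈ 4.0931 molecules per cell.

4.09 molecules per cell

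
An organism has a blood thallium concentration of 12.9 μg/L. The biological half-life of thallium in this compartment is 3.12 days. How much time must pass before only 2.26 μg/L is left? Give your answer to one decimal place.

Fraction remaining = 2.26/12.9 ≈ 0.17519.
n = log₂(12.9/2.26) = ln(5.708)/ln 2 ≈ 2.513 half-lives.
t = n × t½ = 2.513 × 3.12 ≈ 7.8405 days.

7.8 days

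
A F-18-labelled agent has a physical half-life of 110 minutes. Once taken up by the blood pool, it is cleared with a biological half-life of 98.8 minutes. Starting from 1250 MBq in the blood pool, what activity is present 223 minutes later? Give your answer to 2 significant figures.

64 MBq

1/t_eff = 1/t_phys + 1/t_biol = 1/110 + 1/98.8 = 0.019212 per minute.
t_eff = 110 × 98.8 / (110 + 98.8) ≈ 52.05 minutes.
Remaining = 1250 × (1/2)^(223/52.05) = 1250 × (1/2)^4.2844 ≈ 64.149 MBq.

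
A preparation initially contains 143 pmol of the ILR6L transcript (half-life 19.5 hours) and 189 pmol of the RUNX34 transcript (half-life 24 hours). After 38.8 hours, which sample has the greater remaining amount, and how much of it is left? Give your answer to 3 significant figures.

RUNX34 transcript, 61.6 pmol

ILR6L transcript: 143 × (1/2)^1.9897 ≈ 36.005 pmol.
RUNX34 transcript: 189 × (1/2)^1.6167 ≈ 61.631 pmol.
RUNX34 transcript has more remaining, at ≈ 61.631 pmol.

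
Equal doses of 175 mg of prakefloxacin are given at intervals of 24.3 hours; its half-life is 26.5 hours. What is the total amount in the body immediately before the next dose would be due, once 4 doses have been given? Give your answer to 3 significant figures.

182 mg

The 4 doses were given 97.2, 72.9, 48.6, 24.3 hours ago.
Total = 175·(1/2)^(97.2/26.5) + 175·(1/2)^(72.9/26.5) + 175·(1/2)^(48.6/26.5) + 175·(1/2)^(24.3/26.5)
      = 13.768 + 25.997 + 49.086 + 92.683 ≈ 181.53 mg.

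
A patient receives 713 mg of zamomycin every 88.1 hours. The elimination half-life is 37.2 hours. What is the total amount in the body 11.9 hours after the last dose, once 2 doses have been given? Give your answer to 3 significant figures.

682 mg

The 2 doses were given 100, 11.9 hours ago.
Total = 713·(1/2)^(100/37.2) + 713·(1/2)^(11.9/37.2)
      = 110.63 + 571.21 ≈ 681.83 mg.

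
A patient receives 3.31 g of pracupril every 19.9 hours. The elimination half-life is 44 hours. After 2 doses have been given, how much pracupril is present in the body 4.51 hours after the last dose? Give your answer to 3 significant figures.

The 2 doses were given 24.41, 4.51 hours ago.
Total = 3.31·(1/2)^(24.41/44) + 3.31·(1/2)^(4.51/44)
      = 2.2533 + 3.083 ≈ 5.3363 g.

5.34 g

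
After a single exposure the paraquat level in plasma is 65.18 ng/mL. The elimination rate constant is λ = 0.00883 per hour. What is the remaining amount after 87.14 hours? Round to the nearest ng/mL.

30 ng/mL

t½ = ln 2 / λ = 0.69315 / 0.00883 ≈ 78.499 hours.
Number of half-lives: n = 87.14/78.499 ≈ 1.1101.
Remaining = 65.18 × (1/2)^1.1101 = 65.18 × 0.46327 ≈ 30.196 ng/mL.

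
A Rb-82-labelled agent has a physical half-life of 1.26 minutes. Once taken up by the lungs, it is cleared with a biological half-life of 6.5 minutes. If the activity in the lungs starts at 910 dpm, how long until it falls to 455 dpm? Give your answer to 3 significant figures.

1/t_eff = 1/t_phys + 1/t_biol = 1/1.26 + 1/6.5 = 0.9475 per minute.
t_eff = 1.26 × 6.5 / (1.26 + 6.5) ≈ 1.0554 minutes.
n = log₂(910/455) ≈ 1; t = 1 × 1.0554 ≈ 1.0554 minutes.

1.06 minutes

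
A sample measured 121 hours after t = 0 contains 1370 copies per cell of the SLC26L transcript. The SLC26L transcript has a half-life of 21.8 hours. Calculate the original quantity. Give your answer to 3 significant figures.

64200 copies per cell

Number of half-lives elapsed: n = 121/21.8 ≈ 5.5505.
A₀ = A × 2^n = 1370 × 2^5.5505 = 1370 × 46.866 ≈ 64206 copies per cell.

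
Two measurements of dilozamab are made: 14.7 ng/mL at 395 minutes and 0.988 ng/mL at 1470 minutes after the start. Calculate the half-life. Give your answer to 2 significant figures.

Over Δt = 1470 − 395 = 1075 minutes, the level fell by a factor of 14.7/0.988 ≈ 14.879.
n = log₂(14.879) ≈ 3.8952 half-lives, so t½ = 1075/3.8952 ≈ 275.98 minutes.

280 minutes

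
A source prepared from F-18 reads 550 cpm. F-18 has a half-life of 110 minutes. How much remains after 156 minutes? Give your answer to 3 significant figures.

Number of half-lives: n = 156/110 ≈ 1.4182.
Remaining = 550 × (1/2)^1.4182 = 550 × 0.37418 ≈ 205.8 cpm.

206 cpm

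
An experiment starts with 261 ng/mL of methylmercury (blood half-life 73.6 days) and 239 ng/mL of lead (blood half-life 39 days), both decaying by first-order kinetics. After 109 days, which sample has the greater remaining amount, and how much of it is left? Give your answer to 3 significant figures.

methylmercury: 261 × (1/2)^1.481 ≈ 93.502 ng/mL.
lead: 239 × (1/2)^2.7949 ≈ 34.44 ng/mL.
Methylmercury has more remaining, at ≈ 93.502 ng/mL.

methylmercury, 93.5 ng/mL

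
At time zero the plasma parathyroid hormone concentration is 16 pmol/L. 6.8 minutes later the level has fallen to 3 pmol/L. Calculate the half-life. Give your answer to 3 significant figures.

2.82 minutes

A/A₀ = 3/16 ≈ 0.1875.
n = log₂(5.3333) ≈ 2.415 half-lives elapsed in 6.8 minutes.
t½ = 6.8/2.415 ≈ 2.8157 minutes.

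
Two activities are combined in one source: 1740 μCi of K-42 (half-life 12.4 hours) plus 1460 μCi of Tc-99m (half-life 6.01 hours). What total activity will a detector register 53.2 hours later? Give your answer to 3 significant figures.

K-42: 1740 × (1/2)^(53.2/12.4) = 1740 × (1/2)^4.2903 ≈ 88.927 μCi.
Tc-99m: 1460 × (1/2)^(53.2/6.01) = 1460 × (1/2)^8.8519 ≈ 3.1598 μCi.
Total = 88.927 + 3.1598 ≈ 92.087 μCi.

92.1 μCi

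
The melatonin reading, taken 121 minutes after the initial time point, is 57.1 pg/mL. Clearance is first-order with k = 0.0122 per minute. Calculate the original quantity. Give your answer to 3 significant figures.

t½ = ln 2 / k = 0.69315 / 0.0122 ≈ 56.815 minutes.
Number of half-lives elapsed: n = 121/56.815 ≈ 2.1297.
A₀ = A × 2^n = 57.1 × 2^2.1297 = 57.1 × 4.3763 ≈ 249.89 pg/mL.

250 pg/mL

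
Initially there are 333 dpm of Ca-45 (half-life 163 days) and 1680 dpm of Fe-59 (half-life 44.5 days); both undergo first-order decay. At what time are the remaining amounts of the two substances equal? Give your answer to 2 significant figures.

140 days

Set 333·(1/2)^(t/163) = 1680·(1/2)^(t/44.5).
Taking log₂: log₂(333/1680) = t·(1/163 − 1/44.5).
log₂(0.19821) = -2.3349; 1/163 − 1/44.5 = -0.016337.
t = -2.3349 / -0.016337 ≈ 142.92 days.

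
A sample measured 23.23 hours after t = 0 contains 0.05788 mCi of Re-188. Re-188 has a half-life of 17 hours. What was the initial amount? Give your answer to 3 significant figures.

Number of half-lives elapsed: n = 23.23/17 ≈ 1.3665.
A₀ = A × 2^n = 0.05788 × 2^1.3665 = 0.05788 × 2.5784 ≈ 0.14924 mCi.

0.149 mCi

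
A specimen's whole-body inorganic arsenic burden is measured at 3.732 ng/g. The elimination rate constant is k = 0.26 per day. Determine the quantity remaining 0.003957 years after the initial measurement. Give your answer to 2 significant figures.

t½ = ln 2 / k = 0.69315 / 0.26 ≈ 2.666 days.
Convert the elapsed time: 0.003957 years = 1.4443 days.
Number of half-lives: n = 1.4443/2.666 ≈ 0.54176.
Remaining = 3.732 × (1/2)^0.54176 = 3.732 × 0.68693 ≈ 2.5636 ng/g.

2.6 ng/g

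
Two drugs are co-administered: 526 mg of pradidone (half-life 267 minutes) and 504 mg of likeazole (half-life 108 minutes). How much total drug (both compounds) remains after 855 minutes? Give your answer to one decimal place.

pradidone: 526 × (1/2)^(855/267) = 526 × (1/2)^3.2022 ≈ 57.15 mg.
likeazole: 504 × (1/2)^(855/108) = 504 × (1/2)^7.9167 ≈ 2.0858 mg.
Total = 57.15 + 2.0858 ≈ 59.235 mg.

59.2 mg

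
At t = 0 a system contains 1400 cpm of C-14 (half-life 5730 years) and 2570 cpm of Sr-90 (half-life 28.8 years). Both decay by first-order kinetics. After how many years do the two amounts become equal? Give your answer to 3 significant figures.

25.4 years

Set 1400·(1/2)^(t/5730) = 2570·(1/2)^(t/28.8).
Taking log₂: log₂(1400/2570) = t·(1/5730 − 1/28.8).
log₂(0.54475) = -0.87634; 1/5730 − 1/28.8 = -0.034548.
t = -0.87634 / -0.034548 ≈ 25.366 years.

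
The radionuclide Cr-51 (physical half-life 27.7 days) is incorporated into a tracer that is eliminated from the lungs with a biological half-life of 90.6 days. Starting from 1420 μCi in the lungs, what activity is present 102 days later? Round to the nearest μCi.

1/t_eff = 1/t_phys + 1/t_biol = 1/27.7 + 1/90.6 = 0.047139 per day.
t_eff = 27.7 × 90.6 / (27.7 + 90.6) ≈ 21.214 days.
Remaining = 1420 × (1/2)^(102/21.214) = 1420 × (1/2)^4.8081 ≈ 50.687 μCi.

51 μCi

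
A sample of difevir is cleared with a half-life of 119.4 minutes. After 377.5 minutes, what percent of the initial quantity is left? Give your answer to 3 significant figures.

n = 377.5/119.4 ≈ 3.1616 half-lives.
Fraction remaining = (1/2)^3.1616 ≈ 0.11175, i.e. 11.175%.

11.2%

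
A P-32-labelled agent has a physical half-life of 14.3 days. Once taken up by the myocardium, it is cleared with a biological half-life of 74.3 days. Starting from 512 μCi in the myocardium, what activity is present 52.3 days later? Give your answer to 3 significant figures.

24.9 μCi

1/t_eff = 1/t_phys + 1/t_biol = 1/14.3 + 1/74.3 = 0.083389 per day.
t_eff = 14.3 × 74.3 / (14.3 + 74.3) ≈ 11.992 days.
Remaining = 512 × (1/2)^(52.3/11.992) = 512 × (1/2)^4.3612 ≈ 24.912 μCi.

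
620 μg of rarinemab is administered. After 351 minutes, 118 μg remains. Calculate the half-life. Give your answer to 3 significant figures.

A/A₀ = 118/620 ≈ 0.19032.
n = log₂(5.2542) ≈ 2.3935 half-lives elapsed in 351 minutes.
t½ = 351/2.3935 ≈ 146.65 minutes.

147 minutes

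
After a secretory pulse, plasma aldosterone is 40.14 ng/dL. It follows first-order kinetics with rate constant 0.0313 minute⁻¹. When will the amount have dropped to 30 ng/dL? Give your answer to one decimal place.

9.3 minutes

t½ = ln 2 / k = 0.69315 / 0.0313 ≈ 22.145 minutes.
Fraction remaining = 30/40.14 ≈ 0.74738.
n = log₂(40.14/30) = ln(1.338)/ln 2 ≈ 0.42008 half-lives.
t = n × t½ = 0.42008 × 22.145 ≈ 9.3027 minutes.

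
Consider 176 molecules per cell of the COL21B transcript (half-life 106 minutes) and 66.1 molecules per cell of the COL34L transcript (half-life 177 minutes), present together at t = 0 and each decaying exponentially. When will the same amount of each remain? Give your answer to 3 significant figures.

Set 176·(1/2)^(t/106) = 66.1·(1/2)^(t/177).
Taking log₂: log₂(176/66.1) = t·(1/106 − 1/177).
log₂(2.6626) = 1.4129; 1/106 − 1/177 = 0.0037842.
t = 1.4129 / 0.0037842 ≈ 373.35 minutes.

373 minutes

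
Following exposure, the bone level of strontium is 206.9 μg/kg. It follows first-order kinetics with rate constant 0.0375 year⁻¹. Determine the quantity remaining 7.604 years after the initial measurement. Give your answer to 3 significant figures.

156 μg/kg

t½ = ln 2 / λ = 0.69315 / 0.0375 ≈ 18.484 years.
Number of half-lives: n = 7.604/18.484 ≈ 0.41138.
Remaining = 206.9 × (1/2)^0.41138 = 206.9 × 0.7519 ≈ 155.57 μg/kg.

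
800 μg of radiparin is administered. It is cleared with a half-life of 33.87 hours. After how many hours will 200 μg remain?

200/800 = 1/4, so 2 half-lives have elapsed.
t = 2 × 33.87 = 67.74 hours.

67.74 hours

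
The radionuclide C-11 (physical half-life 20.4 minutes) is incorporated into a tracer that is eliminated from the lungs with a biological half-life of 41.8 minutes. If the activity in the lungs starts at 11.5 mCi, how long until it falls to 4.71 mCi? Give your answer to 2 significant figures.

1/t_eff = 1/t_phys + 1/t_biol = 1/20.4 + 1/41.8 = 0.072943 per minute.
t_eff = 20.4 × 41.8 / (20.4 + 41.8) ≈ 13.709 minutes.
n = log₂(11.5/4.71) ≈ 1.2878; t = 1.2878 × 13.709 ≈ 17.655 minutes.

18 minutes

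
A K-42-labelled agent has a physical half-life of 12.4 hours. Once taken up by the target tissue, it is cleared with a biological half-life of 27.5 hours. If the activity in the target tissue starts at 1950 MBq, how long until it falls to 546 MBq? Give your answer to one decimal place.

15.7 hours

1/t_eff = 1/t_phys + 1/t_biol = 1/12.4 + 1/27.5 = 0.11701 per hour.
t_eff = 12.4 × 27.5 / (12.4 + 27.5) ≈ 8.5464 hours.
n = log₂(1950/546) ≈ 1.8365; t = 1.8365 × 8.5464 ≈ 15.695 hours.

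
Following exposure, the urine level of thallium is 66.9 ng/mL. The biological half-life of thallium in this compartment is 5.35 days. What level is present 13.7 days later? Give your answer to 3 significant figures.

Number of half-lives: n = 13.7/5.35 ≈ 2.5607.
Remaining = 66.9 × (1/2)^2.5607 = 66.9 × 0.16949 ≈ 11.339 ng/mL.

11.3 ng/mL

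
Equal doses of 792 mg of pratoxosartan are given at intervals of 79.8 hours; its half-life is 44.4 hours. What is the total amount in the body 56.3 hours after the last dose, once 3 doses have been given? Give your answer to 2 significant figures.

450 mg

The 3 doses were given 215.9, 136.1, 56.3 hours ago.
Total = 792·(1/2)^(215.9/44.4) + 792·(1/2)^(136.1/44.4) + 792·(1/2)^(56.3/44.4)
      = 27.223 + 94.618 + 328.86 ≈ 450.7 mg.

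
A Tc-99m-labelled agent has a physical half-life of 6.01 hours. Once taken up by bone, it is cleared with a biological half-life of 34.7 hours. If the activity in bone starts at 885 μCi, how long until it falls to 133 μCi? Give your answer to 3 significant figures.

14.0 hours

1/t_eff = 1/t_phys + 1/t_biol = 1/6.01 + 1/34.7 = 0.19521 per hour.
t_eff = 6.01 × 34.7 / (6.01 + 34.7) ≈ 5.1227 hours.
n = log₂(885/133) ≈ 2.7343; t = 2.7343 × 5.1227 ≈ 14.007 hours.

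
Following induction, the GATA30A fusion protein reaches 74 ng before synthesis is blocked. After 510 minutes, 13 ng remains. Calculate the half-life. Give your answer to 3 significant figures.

203 minutes

A/A₀ = 13/74 ≈ 0.17568.
n = log₂(5.6923) ≈ 2.509 half-lives elapsed in 510 minutes.
t½ = 510/2.509 ≈ 203.27 minutes.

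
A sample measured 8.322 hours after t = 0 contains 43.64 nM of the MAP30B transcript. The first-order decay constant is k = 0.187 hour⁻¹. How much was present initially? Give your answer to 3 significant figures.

207 nM

t½ = ln 2 / k = 0.69315 / 0.187 ≈ 3.7067 hours.
Number of half-lives elapsed: n = 8.322/3.7067 ≈ 2.2451.
A₀ = A × 2^n = 43.64 × 2^2.2451 = 43.64 × 4.7408 ≈ 206.89 nM.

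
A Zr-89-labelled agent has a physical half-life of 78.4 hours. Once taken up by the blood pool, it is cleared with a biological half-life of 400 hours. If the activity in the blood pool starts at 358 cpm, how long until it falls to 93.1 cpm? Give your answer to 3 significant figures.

1/t_eff = 1/t_phys + 1/t_biol = 1/78.4 + 1/400 = 0.015255 per hour.
t_eff = 78.4 × 400 / (78.4 + 400) ≈ 65.552 hours.
n = log₂(358/93.1) ≈ 1.9431; t = 1.9431 × 65.552 ≈ 127.37 hours.

127 hours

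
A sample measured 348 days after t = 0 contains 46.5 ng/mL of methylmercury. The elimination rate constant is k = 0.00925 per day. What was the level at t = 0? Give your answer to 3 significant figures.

1160 ng/mL

t½ = ln 2 / k = 0.69315 / 0.00925 ≈ 74.935 days.
Number of half-lives elapsed: n = 348/74.935 ≈ 4.644.
A₀ = A × 2^n = 46.5 × 2^4.644 = 46.5 × 25.003 ≈ 1162.6 ng/mL.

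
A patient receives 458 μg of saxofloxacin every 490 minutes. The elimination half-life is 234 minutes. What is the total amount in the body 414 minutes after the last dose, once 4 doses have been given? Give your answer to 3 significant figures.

The 4 doses were given 1884, 1394, 904, 414 minutes ago.
Total = 458·(1/2)^(1884/234) + 458·(1/2)^(1394/234) + 458·(1/2)^(904/234) + 458·(1/2)^(414/234)
      = 1.7266 + 7.3714 + 31.471 + 134.36 ≈ 174.93 μg.

175 μg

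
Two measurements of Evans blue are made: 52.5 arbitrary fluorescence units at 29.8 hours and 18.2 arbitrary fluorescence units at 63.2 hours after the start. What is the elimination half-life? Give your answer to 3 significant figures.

21.9 hours

Over Δt = 63.2 − 29.8 = 33.4 hours, the level fell by a factor of 52.5/18.2 ≈ 2.8846.
n = log₂(2.8846) ≈ 1.5284 half-lives, so t½ = 33.4/1.5284 ≈ 21.853 hours.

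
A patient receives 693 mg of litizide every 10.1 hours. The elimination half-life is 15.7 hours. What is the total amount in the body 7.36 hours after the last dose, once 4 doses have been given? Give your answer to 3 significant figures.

The 4 doses were given 37.66, 27.56, 17.46, 7.36 hours ago.
Total = 693·(1/2)^(37.66/15.7) + 693·(1/2)^(27.56/15.7) + 693·(1/2)^(17.46/15.7) + 693·(1/2)^(7.36/15.7)
      = 131.41 + 205.26 + 320.6 + 500.74 ≈ 1158 mg.

1160 mg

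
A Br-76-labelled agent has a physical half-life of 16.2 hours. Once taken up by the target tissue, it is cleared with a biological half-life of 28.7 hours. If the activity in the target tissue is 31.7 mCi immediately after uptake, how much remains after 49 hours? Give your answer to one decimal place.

1/t_eff = 1/t_phys + 1/t_biol = 1/16.2 + 1/28.7 = 0.096572 per hour.
t_eff = 16.2 × 28.7 / (16.2 + 28.7) ≈ 10.355 hours.
Remaining = 31.7 × (1/2)^(49/10.355) = 31.7 × (1/2)^4.732 ≈ 1.1928 mCi.

1.2 mCi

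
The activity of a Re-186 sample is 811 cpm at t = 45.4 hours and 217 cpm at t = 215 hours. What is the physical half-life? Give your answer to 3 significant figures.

Over Δt = 215 − 45.4 = 169.6 hours, the level fell by a factor of 811/217 ≈ 3.7373.
n = log₂(3.7373) ≈ 1.902 half-lives, so t½ = 169.6/1.902 ≈ 89.169 hours.

89.2 hours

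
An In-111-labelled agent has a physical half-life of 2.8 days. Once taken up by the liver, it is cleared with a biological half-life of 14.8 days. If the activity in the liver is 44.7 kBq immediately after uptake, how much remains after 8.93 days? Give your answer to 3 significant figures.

3.23 kBq

1/t_eff = 1/t_phys + 1/t_biol = 1/2.8 + 1/14.8 = 0.42471 per day.
t_eff = 2.8 × 14.8 / (2.8 + 14.8) ≈ 2.3545 days.
Remaining = 44.7 × (1/2)^(8.93/2.3545) = 44.7 × (1/2)^3.7927 ≈ 3.2255 kBq.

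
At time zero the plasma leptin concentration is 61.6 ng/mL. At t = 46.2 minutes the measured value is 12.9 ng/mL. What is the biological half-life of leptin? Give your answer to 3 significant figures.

A/A₀ = 12.9/61.6 ≈ 0.20942.
n = log₂(4.7752) ≈ 2.2556 half-lives elapsed in 46.2 minutes.
t½ = 46.2/2.2556 ≈ 20.483 minutes.

20.5 minutes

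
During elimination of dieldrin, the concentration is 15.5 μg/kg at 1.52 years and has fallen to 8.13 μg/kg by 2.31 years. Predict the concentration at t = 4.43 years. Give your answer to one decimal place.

1.4 μg/kg

Over Δt = 2.31 − 1.52 = 0.79 years, the level fell by a factor of 15.5/8.13 ≈ 1.9065.
n = log₂(1.9065) ≈ 0.93094 half-lives, so t½ = 0.79/0.93094 ≈ 0.8486 years.
From t = 2.31 to t = 4.43: 8.13 × (1/2)^((4.43−2.31)/0.8486) ≈ 1.439 μg/kg.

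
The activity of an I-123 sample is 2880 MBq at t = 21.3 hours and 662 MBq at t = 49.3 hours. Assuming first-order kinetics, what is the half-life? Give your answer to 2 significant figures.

13 hours

Over Δt = 49.3 − 21.3 = 28 hours, the level fell by a factor of 2880/662 ≈ 4.3505.
n = log₂(4.3505) ≈ 2.1212 half-lives, so t½ = 28/2.1212 ≈ 13.2 hours.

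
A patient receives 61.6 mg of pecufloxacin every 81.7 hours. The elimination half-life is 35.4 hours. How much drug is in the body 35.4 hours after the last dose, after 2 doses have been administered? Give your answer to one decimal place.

The 2 doses were given 117.1, 35.4 hours ago.
Total = 61.6·(1/2)^(117.1/35.4) + 61.6·(1/2)^(35.4/35.4)
      = 6.2201 + 30.8 ≈ 37.02 mg.

37.0 mg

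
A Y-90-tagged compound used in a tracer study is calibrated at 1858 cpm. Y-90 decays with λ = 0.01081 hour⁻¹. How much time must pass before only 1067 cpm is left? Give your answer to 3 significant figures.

51.3 hours

t½ = ln 2 / λ = 0.69315 / 0.01081 ≈ 64.121 hours.
Fraction remaining = 1067/1858 ≈ 0.57427.
n = log₂(1858/1067) = ln(1.7413)/ln 2 ≈ 0.80019 half-lives.
t = n × t½ = 0.80019 × 64.121 ≈ 51.309 hours.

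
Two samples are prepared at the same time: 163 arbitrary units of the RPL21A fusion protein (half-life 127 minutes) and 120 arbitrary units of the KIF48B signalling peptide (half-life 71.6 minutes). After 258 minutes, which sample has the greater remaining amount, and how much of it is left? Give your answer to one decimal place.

RPL21A fusion protein: 163 × (1/2)^2.0315 ≈ 39.87 arbitrary units.
KIF48B signalling peptide: 120 × (1/2)^3.6034 ≈ 9.8733 arbitrary units.
RPL21A fusion protein has more remaining, at ≈ 39.87 arbitrary units.

RPL21A fusion protein, 39.9 arbitrary units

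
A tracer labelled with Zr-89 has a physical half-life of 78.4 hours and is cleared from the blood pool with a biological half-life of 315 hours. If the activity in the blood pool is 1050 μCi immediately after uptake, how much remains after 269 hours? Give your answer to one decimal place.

53.9 μCi

1/t_eff = 1/t_phys + 1/t_biol = 1/78.4 + 1/315 = 0.01593 per hour.
t_eff = 78.4 × 315 / (78.4 + 315) ≈ 62.776 hours.
Remaining = 1050 × (1/2)^(269/62.776) = 1050 × (1/2)^4.2851 ≈ 53.858 μCi.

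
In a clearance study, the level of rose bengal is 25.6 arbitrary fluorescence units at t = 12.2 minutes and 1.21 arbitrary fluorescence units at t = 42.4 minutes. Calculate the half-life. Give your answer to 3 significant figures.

Over Δt = 42.4 − 12.2 = 30.2 minutes, the level fell by a factor of 25.6/1.21 ≈ 21.157.
n = log₂(21.157) ≈ 4.4031 half-lives, so t½ = 30.2/4.4031 ≈ 6.8589 minutes.

6.86 minutes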